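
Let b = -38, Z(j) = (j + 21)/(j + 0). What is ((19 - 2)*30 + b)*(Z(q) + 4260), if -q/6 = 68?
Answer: 34189851/17 ≈ 2.0112e+6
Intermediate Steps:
q = -408 (q = -6*68 = -408)
Z(j) = (21 + j)/j
((19 - 2)*30 + b)*(Z(q) + 4260) = ((19 - 2)*30 - 38)*((21 - 408)/(-408) + 4260) = (17*30 - 38)*(-1/408*(-387) + 4260) = (510 - 38)*(129/136 + 4260) = 472*(579489/136) = 34189851/17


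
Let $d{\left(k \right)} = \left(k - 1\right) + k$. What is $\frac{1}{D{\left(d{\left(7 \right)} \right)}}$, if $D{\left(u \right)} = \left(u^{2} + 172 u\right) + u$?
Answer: $\frac{1}{2418} \approx 0.00041356$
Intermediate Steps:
$d{\left(k \right)} = -1 + 2 k$ ($d{\left(k \right)} = \left(k - 1\right) + k = \left(-1 + k\right) + k = -1 + 2 k$)
$D{\left(u \right)} = u^{2} + 173 u$
$\frac{1}{D{\left(d{\left(7 \right)} \right)}} = \frac{1}{\left(-1 + 2 \cdot 7\right) \left(173 + \left(-1 + 2 \cdot 7\right)\right)} = \frac{1}{\left(-1 + 14\right) \left(173 + \left(-1 + 14\right)\right)} = \frac{1}{13 \left(173 + 13\right)} = \frac{1}{13 \cdot 186} = \frac{1}{2418}$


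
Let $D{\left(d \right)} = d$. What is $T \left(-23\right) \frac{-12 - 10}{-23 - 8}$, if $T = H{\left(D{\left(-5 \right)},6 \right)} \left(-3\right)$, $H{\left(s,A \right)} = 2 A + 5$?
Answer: $\frac{25806}{31} \approx 832.45$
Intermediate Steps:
$H{\left(s,A \right)} = 5 + 2 A$
$T = -51$ ($T = \left(5 + 2 \cdot 6\right) \left(-3\right) = \left(5 + 12\right) \left(-3\right) = 17 \left(-3\right) = -51$)
$T \left(-23\right) \frac{-12 - 10}{-23 - 8} = \left(-51\right) \left(-23\right) \frac{-12 - 10}{-23 - 8} = 1173 \left(- \frac{22}{-31}\right) = 1173 \left(\left(-22\right) \left(- \frac{1}{31}\right)\right) = 1173 \cdot \frac{22}{31} = \frac{25806}{31}$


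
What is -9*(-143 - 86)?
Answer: 2061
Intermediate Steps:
-9*(-143 - 86) = -9*(-229) = 2061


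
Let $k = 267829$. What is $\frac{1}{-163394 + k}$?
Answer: $\frac{1}{104435} \approx 9.5753 \cdot 10^{-6}$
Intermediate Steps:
$\frac{1}{-163394 + k} = \frac{1}{-163394 + 267829} = \frac{1}{104435}$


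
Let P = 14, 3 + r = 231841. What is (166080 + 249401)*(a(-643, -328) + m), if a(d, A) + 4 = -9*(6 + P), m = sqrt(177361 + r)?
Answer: -76448504 + 2908367*sqrt(8351) ≈ 1.8933e+8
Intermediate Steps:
r = 231838 (r = -3 + 231841 = 231838)
m = 7*sqrt(8351) (m = sqrt(177361 + 231838) = sqrt(409199) = 7*sqrt(8351) ≈ 639.69)
a(d, A) = -184 (a(d, A) = -4 - 9*(6 + 14) = -4 - 9*20 = -4 - 180 = -184)
(166080 + 249401)*(a(-643, -328) + m) = (166080 + 249401)*(-184 + 7*sqrt(8351)) = 415481*(-184 + 7*sqrt(8351)) = -76448504 + 2908367*sqrt(8351)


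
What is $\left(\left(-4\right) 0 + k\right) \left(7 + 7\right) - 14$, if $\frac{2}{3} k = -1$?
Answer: $-35$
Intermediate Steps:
$k = - \frac{3}{2}$ ($k = \frac{3}{2} \left(-1\right) = - \frac{3}{2} \approx -1.5$)
$\left(\left(-4\right) 0 + k\right) \left(7 + 7\right) - 14 = \left(\left(-4\right) 0 - \frac{3}{2}\right) \left(7 + 7\right) - 14 = \left(0 - \frac{3}{2}\right) 14 - 14 = \left(- \frac{3}{2}\right) 14 - 14 = -21 - 14 = -35$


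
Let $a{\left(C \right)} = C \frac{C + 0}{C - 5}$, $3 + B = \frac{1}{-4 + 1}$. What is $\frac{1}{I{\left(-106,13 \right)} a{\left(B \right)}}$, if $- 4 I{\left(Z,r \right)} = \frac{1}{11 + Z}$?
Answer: $-285$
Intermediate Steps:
$I{\left(Z,r \right)} = - \frac{1}{4 \left(11 + Z\right)}$
$B = - \frac{10}{3}$ ($B = -3 + \frac{1}{-4 + 1} = -3 + \frac{1}{-3} = -3 - \frac{1}{3} = - \frac{10}{3} \approx -3.3333$)
$a{\left(C \right)} = \frac{C^{2}}{-5 + C}$ ($a{\left(C \right)} = C \frac{C}{-5 + C} = \frac{C^{2}}{-5 + C}$)
$\frac{1}{I{\left(-106,13 \right)} a{\left(B \right)}} = \frac{1}{- \frac{1}{44 + 4 \left(-106\right)} \frac{\left(- \frac{10}{3}\right)^{2}}{-5 - \frac{10}{3}}} = \frac{1}{- \frac{1}{44 - 424} \frac{100}{9 \left(- \frac{25}{3}\right)}} = \frac{1}{- \frac{1}{-380} \cdot \frac{100}{9} \left(- \frac{3}{25}\right)} = \frac{1}{\left(-1\right) \left(- \frac{1}{380}\right) \left(- \frac{4}{3}\right)} = \frac{1}{\frac{1}{380} \left(- \frac{4}{3}\right)} = \frac{1}{- \frac{1}{285}} = -285$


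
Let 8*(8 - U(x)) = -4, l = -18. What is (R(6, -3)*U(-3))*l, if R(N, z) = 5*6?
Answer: -4590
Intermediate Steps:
R(N, z) = 30
U(x) = 17/2 (U(x) = 8 - ⅛*(-4) = 8 + ½ = 17/2)
(R(6, -3)*U(-3))*l = (30*(17/2))*(-18) = 255*(-18) = -4590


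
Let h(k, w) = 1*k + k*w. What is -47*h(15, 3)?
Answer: -2820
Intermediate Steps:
h(k, w) = k + k*w
-47*h(15, 3) = -705*(1 + 3) = -705*4 = -47*60 = -2820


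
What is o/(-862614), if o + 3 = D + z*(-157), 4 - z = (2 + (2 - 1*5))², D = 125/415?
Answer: 39317/71596962 ≈ 0.00054914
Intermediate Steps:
D = 25/83 (D = 125*(1/415) = 25/83 ≈ 0.30120)
z = 3 (z = 4 - (2 + (2 - 1*5))² = 4 - (2 + (2 - 5))² = 4 - (2 - 3)² = 4 - 1*(-1)² = 4 - 1*1 = 4 - 1 = 3)
o = -39317/83 (o = -3 + (25/83 + 3*(-157)) = -3 + (25/83 - 471) = -3 - 39068/83 = -39317/83 ≈ -473.70)
o/(-862614) = -39317/83/(-862614) = -39317/83*(-1/862614) = 39317/71596962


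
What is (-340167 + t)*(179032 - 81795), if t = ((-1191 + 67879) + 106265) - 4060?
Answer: -16654169938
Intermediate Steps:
t = 168893 (t = (66688 + 106265) - 4060 = 172953 - 4060 = 168893)
(-340167 + t)*(179032 - 81795) = (-340167 + 168893)*(179032 - 81795) = -171274*97237 = -16654169938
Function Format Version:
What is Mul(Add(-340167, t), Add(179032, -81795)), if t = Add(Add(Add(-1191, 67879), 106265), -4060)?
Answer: -16654169938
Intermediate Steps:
t = 168893 (t = Add(Add(66688, 106265), -4060) = Add(172953, -4060) = 168893)
Mul(Add(-340167, t), Add(179032, -81795)) = Mul(Add(-340167, 168893), Add(179032, -81795)) = Mul(-171274, 97237) = -16654169938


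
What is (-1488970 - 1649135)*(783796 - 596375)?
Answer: -588146777205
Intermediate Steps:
(-1488970 - 1649135)*(783796 - 596375) = -3138105*187421 = -588146777205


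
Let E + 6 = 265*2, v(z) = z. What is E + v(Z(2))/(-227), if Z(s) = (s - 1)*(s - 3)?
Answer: 118949/227 ≈ 524.00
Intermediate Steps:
Z(s) = (-1 + s)*(-3 + s)
E = 524 (E = -6 + 265*2 = -6 + 530 = 524)
E + v(Z(2))/(-227) = 524 + (3 + 2² - 4*2)/(-227) = 524 + (3 + 4 - 8)*(-1/227) = 524 - 1*(-1/227) = 524 + 1/227 = 118949/227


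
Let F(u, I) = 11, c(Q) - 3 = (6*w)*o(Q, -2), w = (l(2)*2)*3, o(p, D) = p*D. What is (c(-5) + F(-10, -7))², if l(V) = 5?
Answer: 3290596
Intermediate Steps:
o(p, D) = D*p
w = 30 (w = (5*2)*3 = 10*3 = 30)
c(Q) = 3 - 360*Q (c(Q) = 3 + (6*30)*(-2*Q) = 3 + 180*(-2*Q) = 3 - 360*Q)
(c(-5) + F(-10, -7))² = ((3 - 360*(-5)) + 11)² = ((3 + 1800) + 11)² = (1803 + 11)² = 1814² = 3290596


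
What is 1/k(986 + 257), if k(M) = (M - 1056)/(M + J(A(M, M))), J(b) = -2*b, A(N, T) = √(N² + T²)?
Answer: 113/17 - 226*√2/17 ≈ -12.154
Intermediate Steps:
k(M) = (-1056 + M)/(M - 2*√2*√(M²)) (k(M) = (M - 1056)/(M - 2*√(M² + M²)) = (-1056 + M)/(M - 2*√2*√(M²)))
1/k(986 + 257) = 1/((-1056 + (986 + 257))/((986 + 257) - 2*√2*√((986 + 257)²))) = 1/((-1056 + 1243)/(1243 - 2*√2*√(1243²))) = 1/(187/(1243 - 2*√2*√1545049)) = 1/(187/(1243 - 2*√2*1243)) = 1/(187/(1243 - 2486*√2)) = 113/17 - 226*√2/17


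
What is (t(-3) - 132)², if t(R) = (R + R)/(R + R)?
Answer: 17161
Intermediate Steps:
t(R) = 1 (t(R) = (2*R)/((2*R)) = (2*R)*(1/(2*R)) = 1)
(t(-3) - 132)² = (1 - 132)² = (-131)² = 17161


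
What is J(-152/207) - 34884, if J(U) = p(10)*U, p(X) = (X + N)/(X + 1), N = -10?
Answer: -34884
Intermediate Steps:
p(X) = (-10 + X)/(1 + X) (p(X) = (X - 10)/(X + 1) = (-10 + X)/(1 + X))
J(U) = 0 (J(U) = ((-10 + 10)/(1 + 10))*U = (0/11)*U = ((1/11)*0)*U = 0*U = 0)
J(-152/207) - 34884 = 0 - 34884 = -34884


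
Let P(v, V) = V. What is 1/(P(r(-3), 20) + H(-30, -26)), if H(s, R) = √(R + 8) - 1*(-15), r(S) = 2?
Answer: 35/1243 - 3*I*√2/1243 ≈ 0.028158 - 0.0034132*I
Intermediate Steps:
H(s, R) = 15 + √(8 + R) (H(s, R) = √(8 + R) + 15 = 15 + √(8 + R))
1/(P(r(-3), 20) + H(-30, -26)) = 1/(20 + (15 + √(8 - 26))) = 1/(20 + (15 + √(-18))) = 1/(20 + (15 + 3*I*√2)) = 1/(35 + 3*I*√2)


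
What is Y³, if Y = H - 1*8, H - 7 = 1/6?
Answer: -125/216 ≈ -0.57870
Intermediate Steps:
H = 43/6 (H = 7 + 1/6 = 7 + ⅙ = 43/6 ≈ 7.1667)
Y = -⅚ (Y = 43/6 - 1*8 = 43/6 - 8 = -⅚ ≈ -0.83333)
Y³ = (-⅚)³ = -125/216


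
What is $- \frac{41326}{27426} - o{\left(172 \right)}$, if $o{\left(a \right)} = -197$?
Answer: $\frac{2680798}{13713} \approx 195.49$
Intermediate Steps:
$- \frac{41326}{27426} - o{\left(172 \right)} = - \frac{41326}{27426} - -197 = \left(-41326\right) \frac{1}{27426} + 197 = - \frac{20663}{13713} + 197 = \frac{2680798}{13713}$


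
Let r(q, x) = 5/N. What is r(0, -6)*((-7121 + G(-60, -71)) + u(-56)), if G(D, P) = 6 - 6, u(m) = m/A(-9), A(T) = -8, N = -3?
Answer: 35570/3 ≈ 11857.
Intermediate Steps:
r(q, x) = -5/3 (r(q, x) = 5/(-3) = 5*(-⅓) = -5/3)
u(m) = -m/8 (u(m) = m/(-8) = m*(-⅛) = -m/8)
G(D, P) = 0
r(0, -6)*((-7121 + G(-60, -71)) + u(-56)) = -5*((-7121 + 0) - ⅛*(-56))/3 = -5*(-7121 + 7)/3 = -5/3*(-7114) = 35570/3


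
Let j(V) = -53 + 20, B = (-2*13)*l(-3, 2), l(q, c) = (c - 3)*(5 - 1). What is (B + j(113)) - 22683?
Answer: -22612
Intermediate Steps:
l(q, c) = -12 + 4*c (l(q, c) = (-3 + c)*4 = -12 + 4*c)
B = 104 (B = (-2*13)*(-12 + 4*2) = -26*(-12 + 8) = -26*(-4) = 104)
j(V) = -33
(B + j(113)) - 22683 = (104 - 33) - 22683 = 71 - 22683 = -22612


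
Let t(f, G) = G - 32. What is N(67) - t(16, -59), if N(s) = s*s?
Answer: 4580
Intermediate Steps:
t(f, G) = -32 + G
N(s) = s²
N(67) - t(16, -59) = 67² - (-32 - 59) = 4489 - 1*(-91) = 4489 + 91 = 4580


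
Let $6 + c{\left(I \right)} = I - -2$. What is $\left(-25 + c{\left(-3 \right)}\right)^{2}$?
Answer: $1024$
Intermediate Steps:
$c{\left(I \right)} = -4 + I$ ($c{\left(I \right)} = -6 + \left(I - -2\right) = -6 + \left(I + 2\right) = -6 + \left(2 + I\right) = -4 + I$)
$\left(-25 + c{\left(-3 \right)}\right)^{2} = \left(-25 - 7\right)^{2} = \left(-32\right)^{2} = 1024$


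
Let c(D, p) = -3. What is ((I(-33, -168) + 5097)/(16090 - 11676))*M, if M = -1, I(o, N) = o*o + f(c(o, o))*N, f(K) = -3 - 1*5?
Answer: -3765/2207 ≈ -1.7059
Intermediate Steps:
f(K) = -8 (f(K) = -3 - 5 = -8)
I(o, N) = o² - 8*N (I(o, N) = o*o - 8*N = o² - 8*N)
((I(-33, -168) + 5097)/(16090 - 11676))*M = ((((-33)² - 8*(-168)) + 5097)/(16090 - 11676))*(-1) = (((1089 + 1344) + 5097)/4414)*(-1) = ((2433 + 5097)*(1/4414))*(-1) = (7530*(1/4414))*(-1) = (3765/2207)*(-1) = -3765/2207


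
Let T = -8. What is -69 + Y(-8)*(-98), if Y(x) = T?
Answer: 715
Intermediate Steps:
Y(x) = -8
-69 + Y(-8)*(-98) = -69 - 8*(-98) = -69 + 784 = 715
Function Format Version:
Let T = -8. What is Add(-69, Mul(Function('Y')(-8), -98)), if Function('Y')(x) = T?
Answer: 715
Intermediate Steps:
Function('Y')(x) = -8
Add(-69, Mul(Function('Y')(-8), -98)) = Add(-69, Mul(-8, -98)) = Add(-69, 784) = 715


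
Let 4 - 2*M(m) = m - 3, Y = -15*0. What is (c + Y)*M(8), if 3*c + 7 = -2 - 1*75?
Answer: 14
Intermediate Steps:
Y = 0
M(m) = 7/2 - m/2 (M(m) = 2 - (m - 3)/2 = 2 - (-3 + m)/2 = 2 + (3/2 - m/2) = 7/2 - m/2)
c = -28 (c = -7/3 + (-2 - 1*75)/3 = -7/3 + (-2 - 75)/3 = -7/3 + (⅓)*(-77) = -7/3 - 77/3 = -28)
(c + Y)*M(8) = (-28 + 0)*(7/2 - ½*8) = -28*(7/2 - 4) = -28*(-½) = 14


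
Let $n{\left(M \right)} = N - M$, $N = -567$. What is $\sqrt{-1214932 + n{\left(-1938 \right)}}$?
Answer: $i \sqrt{1213561} \approx 1101.6 i$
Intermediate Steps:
$n{\left(M \right)} = -567 - M$
$\sqrt{-1214932 + n{\left(-1938 \right)}} = \sqrt{-1214932 - -1371} = \sqrt{-1214932 + \left(-567 + 1938\right)} = \sqrt{-1214932 + 1371} = \sqrt{-1213561} = i \sqrt{1213561}$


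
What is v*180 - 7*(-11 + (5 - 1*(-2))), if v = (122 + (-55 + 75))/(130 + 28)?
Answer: 14992/79 ≈ 189.77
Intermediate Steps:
v = 71/79 (v = (122 + 20)/158 = 142*(1/158) = 71/79 ≈ 0.89873)
v*180 - 7*(-11 + (5 - 1*(-2))) = (71/79)*180 - 7*(-11 + (5 - 1*(-2))) = 12780/79 - 7*(-11 + (5 + 2)) = 12780/79 - 7*(-11 + 7) = 12780/79 - 7*(-4) = 12780/79 + 28 = 14992/79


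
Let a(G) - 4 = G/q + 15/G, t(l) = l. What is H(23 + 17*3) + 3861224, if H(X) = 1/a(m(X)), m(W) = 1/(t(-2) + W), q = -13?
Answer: 3917686679488/1014623 ≈ 3.8612e+6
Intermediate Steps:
m(W) = 1/(-2 + W)
a(G) = 4 + 15/G - G/13 (a(G) = 4 + (G/(-13) + 15/G) = 4 + (G*(-1/13) + 15/G) = 4 + (-G/13 + 15/G) = 4 + (15/G - G/13) = 4 + 15/G - G/13)
H(X) = 1/(-26 + 15*X - 1/(13*(-2 + X))) (H(X) = 1/(4 + 15/(1/(-2 + X)) - 1/(13*(-2 + X))) = 1/(4 + 15*(-2 + X) - 1/(13*(-2 + X))) = 1/(4 + (-30 + 15*X) - 1/(13*(-2 + X))) = 1/(-26 + 15*X - 1/(13*(-2 + X))))
H(23 + 17*3) + 3861224 = 13*(-2 + (23 + 17*3))/(675 - 728*(23 + 17*3) + 195*(23 + 17*3)**2) + 3861224 = 13*(-2 + (23 + 51))/(675 - 728*(23 + 51) + 195*(23 + 51)**2) + 3861224 = 13*(-2 + 74)/(675 - 728*74 + 195*74**2) + 3861224 = 13*72/(675 - 53872 + 195*5476) + 3861224 = 13*72/(675 - 53872 + 1067820) + 3861224 = 13*72/1014623 + 3861224 = 13*(1/1014623)*72 + 3861224 = 936/1014623 + 3861224 = 3917686679488/1014623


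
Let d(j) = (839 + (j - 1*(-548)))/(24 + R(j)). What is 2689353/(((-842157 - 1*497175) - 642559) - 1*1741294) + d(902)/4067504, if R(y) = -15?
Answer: -4687717352083/6490315662960 ≈ -0.72226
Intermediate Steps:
d(j) = 1387/9 + j/9 (d(j) = (839 + (j - 1*(-548)))/(24 - 15) = (839 + (j + 548))/9 = (839 + (548 + j))*(⅑) = (1387 + j)*(⅑) = 1387/9 + j/9)
2689353/(((-842157 - 1*497175) - 642559) - 1*1741294) + d(902)/4067504 = 2689353/(((-842157 - 1*497175) - 642559) - 1*1741294) + (1387/9 + (⅑)*902)/4067504 = 2689353/(((-842157 - 497175) - 642559) - 1741294) + (1387/9 + 902/9)*(1/4067504) = 2689353/((-1339332 - 642559) - 1741294) + (763/3)*(1/4067504) = 2689353/(-1981891 - 1741294) + 109/1743216 = 2689353/(-3723185) + 109/1743216 = 2689353*(-1/3723185) + 109/1743216 = -2689353/3723185 + 109/1743216 = -4687717352083/6490315662960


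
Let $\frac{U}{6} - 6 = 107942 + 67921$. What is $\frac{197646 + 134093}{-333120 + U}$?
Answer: $\frac{331739}{722094} \approx 0.45941$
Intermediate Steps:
$U = 1055214$ ($U = 36 + 6 \left(107942 + 67921\right) = 36 + 6 \cdot 175863 = 36 + 1055178 = 1055214$)
$\frac{197646 + 134093}{-333120 + U} = \frac{197646 + 134093}{-333120 + 1055214} = \frac{331739}{722094}$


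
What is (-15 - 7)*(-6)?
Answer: 132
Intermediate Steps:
(-15 - 7)*(-6) = -22*(-6) = 132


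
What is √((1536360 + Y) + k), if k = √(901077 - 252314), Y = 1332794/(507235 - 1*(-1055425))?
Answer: √(937912302071172010 + 610476568900*√648763)/781330 ≈ 1239.8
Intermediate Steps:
Y = 666397/781330 (Y = 1332794/(507235 + 1055425) = 1332794/1562660 = 1332794*(1/1562660) = 666397/781330 ≈ 0.85290)
k = √648763 ≈ 805.46
√((1536360 + Y) + k) = √((1536360 + 666397/781330) + √648763) = √(1200404825197/781330 + √648763)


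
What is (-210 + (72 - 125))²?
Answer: 69169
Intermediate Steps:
(-210 + (72 - 125))² = (-210 - 53)² = (-263)² = 69169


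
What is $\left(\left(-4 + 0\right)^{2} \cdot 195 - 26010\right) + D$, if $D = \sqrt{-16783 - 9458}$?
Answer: $-22890 + i \sqrt{26241} \approx -22890.0 + 161.99 i$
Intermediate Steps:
$D = i \sqrt{26241}$ ($D = \sqrt{-26241} = i \sqrt{26241} \approx 161.99 i$)
$\left(\left(-4 + 0\right)^{2} \cdot 195 - 26010\right) + D = \left(\left(-4 + 0\right)^{2} \cdot 195 - 26010\right) + i \sqrt{26241} = \left(\left(-4\right)^{2} \cdot 195 - 26010\right) + i \sqrt{26241} = \left(16 \cdot 195 - 26010\right) + i \sqrt{26241} = \left(3120 - 26010\right) + i \sqrt{26241} = -22890 + i \sqrt{26241}$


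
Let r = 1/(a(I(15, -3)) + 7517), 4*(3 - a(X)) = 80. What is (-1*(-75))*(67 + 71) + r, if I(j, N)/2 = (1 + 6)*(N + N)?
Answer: 77625001/7500 ≈ 10350.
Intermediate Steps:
I(j, N) = 28*N (I(j, N) = 2*((1 + 6)*(N + N)) = 2*(7*(2*N)) = 2*(14*N) = 28*N)
a(X) = -17 (a(X) = 3 - 1/4*80 = 3 - 20 = -17)
r = 1/7500 (r = 1/(-17 + 7517) = 1/7500 ≈ 0.00013333)
(-1*(-75))*(67 + 71) + r = (-1*(-75))*(67 + 71) + 1/7500 = 75*138 + 1/7500 = 10350 + 1/7500 = 77625001/7500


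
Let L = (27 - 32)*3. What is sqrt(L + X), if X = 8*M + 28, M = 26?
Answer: sqrt(221) ≈ 14.866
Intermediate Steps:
X = 236 (X = 8*26 + 28 = 208 + 28 = 236)
L = -15 (L = -5*3 = -15)
sqrt(L + X) = sqrt(-15 + 236) = sqrt(221)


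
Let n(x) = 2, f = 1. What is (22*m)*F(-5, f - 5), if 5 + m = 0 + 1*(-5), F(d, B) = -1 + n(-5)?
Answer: -220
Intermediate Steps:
F(d, B) = 1 (F(d, B) = -1 + 2 = 1)
m = -10 (m = -5 + (0 + 1*(-5)) = -5 + (0 - 5) = -5 - 5 = -10)
(22*m)*F(-5, f - 5) = (22*(-10))*1 = -220*1 = -220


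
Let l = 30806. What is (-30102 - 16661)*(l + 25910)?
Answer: -2652210308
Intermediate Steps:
(-30102 - 16661)*(l + 25910) = (-30102 - 16661)*(30806 + 25910) = -46763*56716 = -2652210308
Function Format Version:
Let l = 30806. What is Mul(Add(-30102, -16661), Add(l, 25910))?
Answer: -2652210308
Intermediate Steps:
Mul(Add(-30102, -16661), Add(l, 25910)) = Mul(Add(-30102, -16661), Add(30806, 25910)) = Mul(-46763, 56716) = -2652210308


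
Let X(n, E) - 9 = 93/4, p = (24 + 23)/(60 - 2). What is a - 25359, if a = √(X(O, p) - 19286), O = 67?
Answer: -25359 + I*√77015/2 ≈ -25359.0 + 138.76*I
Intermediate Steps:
p = 47/58 ≈ 0.81034
X(n, E) = 129/4 (X(n, E) = 9 + 93/4 = 129/4)
a = I*√77015/2 (a = √(129/4 - 19286) = √(-77015/4) = I*√77015/2 ≈ 138.76*I)
a - 25359 = I*√77015/2 - 25359 = -25359 + I*√77015/2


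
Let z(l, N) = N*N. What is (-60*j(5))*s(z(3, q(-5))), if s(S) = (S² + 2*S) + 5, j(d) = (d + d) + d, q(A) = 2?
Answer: -26100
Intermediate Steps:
j(d) = 3*d (j(d) = 2*d + d = 3*d)
z(l, N) = N²
s(S) = 5 + S² + 2*S
(-60*j(5))*s(z(3, q(-5))) = (-180*5)*(5 + (2²)² + 2*2²) = (-60*15)*(5 + 4² + 2*4) = -900*(5 + 16 + 8) = -900*29 = -26100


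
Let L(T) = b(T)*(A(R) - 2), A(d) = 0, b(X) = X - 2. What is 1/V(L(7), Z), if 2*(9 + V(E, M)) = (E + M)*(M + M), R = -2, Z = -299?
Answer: 1/92382 ≈ 1.0825e-5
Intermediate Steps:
b(X) = -2 + X
L(T) = 4 - 2*T (L(T) = (-2 + T)*(0 - 2) = (-2 + T)*(-2) = 4 - 2*T)
V(E, M) = -9 + M*(E + M) (V(E, M) = -9 + ((E + M)*(M + M))/2 = -9 + ((E + M)*(2*M))/2 = -9 + (2*M*(E + M))/2 = -9 + M*(E + M))
1/V(L(7), Z) = 1/(-9 + (-299)² + (4 - 2*7)*(-299)) = 1/(-9 + 89401 + (4 - 14)*(-299)) = 1/(-9 + 89401 - 10*(-299)) = 1/(-9 + 89401 + 2990) = 1/92382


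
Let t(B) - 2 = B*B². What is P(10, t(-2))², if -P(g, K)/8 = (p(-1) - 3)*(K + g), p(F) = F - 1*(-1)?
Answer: 9216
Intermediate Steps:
t(B) = 2 + B³ (t(B) = 2 + B*B² = 2 + B³)
p(F) = 1 + F (p(F) = F + 1 = 1 + F)
P(g, K) = 24*K + 24*g (P(g, K) = -8*((1 - 1) - 3)*(K + g) = -8*(0 - 3)*(K + g) = -(-24)*(K + g) = -8*(-3*K - 3*g) = 24*K + 24*g)
P(10, t(-2))² = (24*(2 + (-2)³) + 24*10)² = (24*(2 - 8) + 240)² = (24*(-6) + 240)² = (-144 + 240)² = 96² = 9216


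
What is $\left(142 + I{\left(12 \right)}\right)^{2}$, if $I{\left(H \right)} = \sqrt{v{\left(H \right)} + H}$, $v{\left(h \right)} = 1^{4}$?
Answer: $\left(142 + \sqrt{13}\right)^{2} \approx 21201.0$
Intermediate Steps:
$v{\left(h \right)} = 1$
$I{\left(H \right)} = \sqrt{1 + H}$
$\left(142 + I{\left(12 \right)}\right)^{2} = \left(142 + \sqrt{1 + 12}\right)^{2} = \left(142 + \sqrt{13}\right)^{2}$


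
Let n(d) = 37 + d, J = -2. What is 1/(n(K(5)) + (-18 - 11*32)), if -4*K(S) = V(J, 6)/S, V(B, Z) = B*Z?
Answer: -5/1662 ≈ -0.0030084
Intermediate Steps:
K(S) = 3/S (K(S) = -(-2*6)/(4*S) = -(-3)/S = 3/S)
1/(n(K(5)) + (-18 - 11*32)) = 1/((37 + 3/5) + (-18 - 11*32)) = 1/((37 + 3*(⅕)) + (-18 - 352)) = 1/((37 + ⅗) - 370) = 1/(188/5 - 370) = 1/(-1662/5) = -5/1662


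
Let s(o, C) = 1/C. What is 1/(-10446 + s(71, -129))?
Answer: -129/1347535 ≈ -9.5730e-5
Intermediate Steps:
1/(-10446 + s(71, -129)) = 1/(-10446 + 1/(-129)) = 1/(-10446 - 1/129) = 1/(-1347535/129) = -129/1347535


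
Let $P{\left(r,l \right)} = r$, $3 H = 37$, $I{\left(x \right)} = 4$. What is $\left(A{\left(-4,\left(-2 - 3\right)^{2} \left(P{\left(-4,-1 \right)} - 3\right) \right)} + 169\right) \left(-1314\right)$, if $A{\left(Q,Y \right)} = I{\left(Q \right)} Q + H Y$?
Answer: $2635008$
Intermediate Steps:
$H = \frac{37}{3}$ ($H = \frac{1}{3} \cdot 37 = \frac{37}{3} \approx 12.333$)
$A{\left(Q,Y \right)} = 4 Q + \frac{37 Y}{3}$
$\left(A{\left(-4,\left(-2 - 3\right)^{2} \left(P{\left(-4,-1 \right)} - 3\right) \right)} + 169\right) \left(-1314\right) = \left(\left(4 \left(-4\right) + \frac{37 \left(-2 - 3\right)^{2} \left(-4 - 3\right)}{3}\right) + 169\right) \left(-1314\right) = \left(\left(-16 + \frac{37 \left(-5\right)^{2} \left(-7\right)}{3}\right) + 169\right) \left(-1314\right) = \left(\left(-16 + \frac{37 \cdot 25 \left(-7\right)}{3}\right) + 169\right) \left(-1314\right) = \left(\left(-16 + \frac{37}{3} \left(-175\right)\right) + 169\right) \left(-1314\right) = \left(\left(-16 - \frac{6475}{3}\right) + 169\right) \left(-1314\right) = \left(- \frac{6523}{3} + 169\right) \left(-1314\right) = \left(- \frac{6016}{3}\right) \left(-1314\right) = 2635008$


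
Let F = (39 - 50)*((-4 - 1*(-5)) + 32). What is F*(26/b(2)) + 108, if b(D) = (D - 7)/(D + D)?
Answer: 38292/5 ≈ 7658.4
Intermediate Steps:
b(D) = (-7 + D)/(2*D) (b(D) = (-7 + D)/((2*D)) = (-7 + D)*(1/(2*D)) = (-7 + D)/(2*D))
F = -363 (F = -11*((-4 + 5) + 32) = -11*(1 + 32) = -11*33 = -363)
F*(26/b(2)) + 108 = -9438/((1/2)*(-7 + 2)/2) + 108 = -9438/((1/2)*(1/2)*(-5)) + 108 = -9438/(-5/4) + 108 = -9438*(-4)/5 + 108 = -363*(-104/5) + 108 = 37752/5 + 108 = 38292/5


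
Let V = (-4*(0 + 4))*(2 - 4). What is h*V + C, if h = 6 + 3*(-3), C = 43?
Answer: -53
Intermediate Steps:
V = 32 (V = -4*4*(-2) = -16*(-2) = 32)
h = -3 (h = 6 - 9 = -3)
h*V + C = -3*32 + 43 = -96 + 43 = -53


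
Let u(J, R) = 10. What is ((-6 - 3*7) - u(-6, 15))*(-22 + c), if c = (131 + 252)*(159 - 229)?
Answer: 992784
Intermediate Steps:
c = -26810 (c = 383*(-70) = -26810)
((-6 - 3*7) - u(-6, 15))*(-22 + c) = ((-6 - 3*7) - 1*10)*(-22 - 26810) = ((-6 - 21) - 10)*(-26832) = (-27 - 10)*(-26832) = -37*(-26832) = 992784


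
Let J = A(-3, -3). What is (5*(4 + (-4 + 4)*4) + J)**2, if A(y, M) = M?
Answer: 289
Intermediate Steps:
J = -3
(5*(4 + (-4 + 4)*4) + J)**2 = (5*(4 + (-4 + 4)*4) - 3)**2 = (5*(4 + 0*4) - 3)**2 = (5*(4 + 0) - 3)**2 = (5*4 - 3)**2 = (20 - 3)**2 = 17**2 = 289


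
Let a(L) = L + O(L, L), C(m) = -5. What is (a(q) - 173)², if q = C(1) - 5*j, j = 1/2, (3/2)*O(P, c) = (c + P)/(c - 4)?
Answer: 68277169/2116 ≈ 32267.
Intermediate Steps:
O(P, c) = 2*(P + c)/(3*(-4 + c)) (O(P, c) = 2*((c + P)/(c - 4))/3 = 2*((P + c)/(-4 + c))/3 = 2*(P + c)/(3*(-4 + c)))
j = ½ ≈ 0.50000
q = -15/2 (q = -5 - 5*½ = -5 - 5/2 = -15/2 ≈ -7.5000)
a(L) = L + 4*L/(3*(-4 + L)) (a(L) = L + 2*(L + L)/(3*(-4 + L)) = L + 2*(2*L)/(3*(-4 + L)) = L + 4*L/(3*(-4 + L)))
(a(q) - 173)² = ((⅓)*(-15/2)*(-8 + 3*(-15/2))/(-4 - 15/2) - 173)² = ((⅓)*(-15/2)*(-8 - 45/2)/(-23/2) - 173)² = ((⅓)*(-15/2)*(-2/23)*(-61/2) - 173)² = (-305/46 - 173)² = (-8263/46)² = 68277169/2116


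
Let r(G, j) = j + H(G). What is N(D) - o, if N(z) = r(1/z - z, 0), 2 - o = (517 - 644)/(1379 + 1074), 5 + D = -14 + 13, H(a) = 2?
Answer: -127/2453 ≈ -0.051773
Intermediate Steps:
D = -6 (D = -5 + (-14 + 13) = -5 - 1 = -6)
r(G, j) = 2 + j (r(G, j) = j + 2 = 2 + j)
o = 5033/2453 (o = 2 - (517 - 644)/(1379 + 1074) = 2 - (-127)/2453 = 2 - 1*(-127/2453) = 2 + 127/2453 = 5033/2453 ≈ 2.0518)
N(z) = 2 (N(z) = 2 + 0 = 2)
N(D) - o = 2 - 1*5033/2453 = 2 - 5033/2453 = -127/2453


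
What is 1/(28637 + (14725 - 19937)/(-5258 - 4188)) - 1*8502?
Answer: -1149939340091/135255157 ≈ -8502.0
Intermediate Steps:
1/(28637 + (14725 - 19937)/(-5258 - 4188)) - 1*8502 = 1/(28637 - 5212/(-9446)) - 8502 = 1/(28637 - 5212*(-1/9446)) - 8502 = 1/(28637 + 2606/4723) - 8502 = 1/(135255157/4723) - 8502 = 4723/135255157 - 8502 = -1149939340091/135255157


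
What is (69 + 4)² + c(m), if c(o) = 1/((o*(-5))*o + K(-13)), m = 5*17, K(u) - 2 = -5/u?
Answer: 2502466413/469594 ≈ 5329.0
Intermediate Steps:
K(u) = 2 - 5/u
m = 85
c(o) = 1/(31/13 - 5*o²) (c(o) = 1/((o*(-5))*o + (2 - 5/(-13))) = 1/((-5*o)*o + (2 - 5*(-1/13))) = 1/(-5*o² + (2 + 5/13)) = 1/(-5*o² + 31/13) = 1/(31/13 - 5*o²))
(69 + 4)² + c(m) = (69 + 4)² - 13/(-31 + 65*85²) = 73² - 13/(-31 + 65*7225) = 5329 - 13/(-31 + 469625) = 5329 - 13/469594 = 2502466413/469594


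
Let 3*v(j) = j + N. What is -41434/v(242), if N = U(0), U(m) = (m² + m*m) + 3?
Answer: -124302/245 ≈ -507.35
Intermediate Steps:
U(m) = 3 + 2*m² (U(m) = (m² + m²) + 3 = 2*m² + 3 = 3 + 2*m²)
N = 3 (N = 3 + 2*0² = 3 + 2*0 = 3 + 0 = 3)
v(j) = 1 + j/3 (v(j) = (j + 3)/3 = (3 + j)/3 = 1 + j/3)
-41434/v(242) = -41434/(1 + (⅓)*242) = -41434/(1 + 242/3) = -41434/245/3 = -41434*3/245 = -124302/245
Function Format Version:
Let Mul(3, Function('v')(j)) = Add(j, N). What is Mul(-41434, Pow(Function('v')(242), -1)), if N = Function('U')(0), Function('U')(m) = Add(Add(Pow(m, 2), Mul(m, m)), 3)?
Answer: Rational(-124302, 245) ≈ -507.35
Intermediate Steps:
Function('U')(m) = Add(3, Mul(2, Pow(m, 2))) (Function('U')(m) = Add(Add(Pow(m, 2), Pow(m, 2)), 3) = Add(Mul(2, Pow(m, 2)), 3) = Add(3, Mul(2, Pow(m, 2))))
N = 3 (N = Add(3, Mul(2, Pow(0, 2))) = Add(3, Mul(2, 0)) = Add(3, 0) = 3)
Function('v')(j) = Add(1, Mul(Rational(1, 3), j)) (Function('v')(j) = Mul(Rational(1, 3), Add(j, 3)) = Mul(Rational(1, 3), Add(3, j)) = Add(1, Mul(Rational(1, 3), j)))
Mul(-41434, Pow(Function('v')(242), -1)) = Mul(-41434, Pow(Add(1, Mul(Rational(1, 3), 242)), -1)) = Mul(-41434, Pow(Add(1, Rational(242, 3)), -1)) = Mul(-41434, Pow(Rational(245, 3), -1)) = Mul(-41434, Rational(3, 245)) = Rational(-124302, 245)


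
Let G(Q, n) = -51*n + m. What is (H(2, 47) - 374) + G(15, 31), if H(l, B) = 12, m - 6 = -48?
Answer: -1985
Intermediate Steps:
m = -42 (m = 6 - 48 = -42)
G(Q, n) = -42 - 51*n (G(Q, n) = -51*n - 42 = -42 - 51*n)
(H(2, 47) - 374) + G(15, 31) = (12 - 374) + (-42 - 51*31) = -362 + (-42 - 1581) = -362 - 1623 = -1985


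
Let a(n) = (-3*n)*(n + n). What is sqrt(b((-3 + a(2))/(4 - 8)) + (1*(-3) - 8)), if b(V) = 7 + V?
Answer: sqrt(11)/2 ≈ 1.6583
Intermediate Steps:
a(n) = -6*n**2 (a(n) = (-3*n)*(2*n) = -6*n**2)
sqrt(b((-3 + a(2))/(4 - 8)) + (1*(-3) - 8)) = sqrt((7 + (-3 - 6*2**2)/(4 - 8)) + (1*(-3) - 8)) = sqrt((7 + (-3 - 6*4)/(-4)) + (-3 - 8)) = sqrt((7 + (-3 - 24)*(-1/4)) - 11) = sqrt((7 - 27*(-1/4)) - 11) = sqrt((7 + 27/4) - 11) = sqrt(55/4 - 11) = sqrt(11/4) = sqrt(11)/2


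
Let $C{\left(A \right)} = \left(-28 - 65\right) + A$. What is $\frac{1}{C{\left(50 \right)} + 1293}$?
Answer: $\frac{1}{1250} \approx 0.0008$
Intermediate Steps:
$C{\left(A \right)} = -93 + A$
$\frac{1}{C{\left(50 \right)} + 1293} = \frac{1}{\left(-93 + 50\right) + 1293} = \frac{1}{-43 + 1293} = \frac{1}{1250}$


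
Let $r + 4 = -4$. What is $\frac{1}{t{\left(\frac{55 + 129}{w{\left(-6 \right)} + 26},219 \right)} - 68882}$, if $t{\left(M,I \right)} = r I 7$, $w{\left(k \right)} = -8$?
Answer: $- \frac{1}{81146} \approx -1.2323 \cdot 10^{-5}$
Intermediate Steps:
$r = -8$ ($r = -4 - 4 = -8$)
$t{\left(M,I \right)} = - 56 I$ ($t{\left(M,I \right)} = - 8 I 7 = - 56 I$)
$\frac{1}{t{\left(\frac{55 + 129}{w{\left(-6 \right)} + 26},219 \right)} - 68882} = \frac{1}{\left(-56\right) 219 - 68882} = \frac{1}{-12264 - 68882} = \frac{1}{-81146} = - \frac{1}{81146}$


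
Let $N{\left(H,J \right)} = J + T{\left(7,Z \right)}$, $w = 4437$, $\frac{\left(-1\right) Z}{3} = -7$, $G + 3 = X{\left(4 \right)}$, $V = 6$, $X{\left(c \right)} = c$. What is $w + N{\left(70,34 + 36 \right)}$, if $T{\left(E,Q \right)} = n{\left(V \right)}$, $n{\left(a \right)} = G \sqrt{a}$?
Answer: $4507 + \sqrt{6} \approx 4509.5$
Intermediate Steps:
$G = 1$ ($G = -3 + 4 = 1$)
$Z = 21$ ($Z = \left(-3\right) \left(-7\right) = 21$)
$n{\left(a \right)} = \sqrt{a}$ ($n{\left(a \right)} = 1 \sqrt{a} = \sqrt{a}$)
$T{\left(E,Q \right)} = \sqrt{6}$
$N{\left(H,J \right)} = J + \sqrt{6}$
$w + N{\left(70,34 + 36 \right)} = 4437 + \left(\left(34 + 36\right) + \sqrt{6}\right) = 4437 + \left(70 + \sqrt{6}\right) = 4507 + \sqrt{6}$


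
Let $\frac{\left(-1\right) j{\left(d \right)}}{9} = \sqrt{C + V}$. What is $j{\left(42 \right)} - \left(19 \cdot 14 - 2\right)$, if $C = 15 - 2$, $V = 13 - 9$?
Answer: $-264 - 9 \sqrt{17} \approx -301.11$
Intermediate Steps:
$V = 4$ ($V = 13 - 9 = 4$)
$C = 13$
$j{\left(d \right)} = - 9 \sqrt{17}$ ($j{\left(d \right)} = - 9 \sqrt{13 + 4} = - 9 \sqrt{17}$)
$j{\left(42 \right)} - \left(19 \cdot 14 - 2\right) = - 9 \sqrt{17} - \left(19 \cdot 14 - 2\right) = - 9 \sqrt{17} - \left(266 - 2\right) = - 9 \sqrt{17} - 264 = -264 - 9 \sqrt{17}$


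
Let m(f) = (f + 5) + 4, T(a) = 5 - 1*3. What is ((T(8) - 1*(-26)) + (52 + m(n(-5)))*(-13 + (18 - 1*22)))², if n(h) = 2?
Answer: 1087849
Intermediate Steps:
T(a) = 2 (T(a) = 5 - 3 = 2)
m(f) = 9 + f (m(f) = (5 + f) + 4 = 9 + f)
((T(8) - 1*(-26)) + (52 + m(n(-5)))*(-13 + (18 - 1*22)))² = ((2 - 1*(-26)) + (52 + (9 + 2))*(-13 + (18 - 1*22)))² = ((2 + 26) + (52 + 11)*(-13 + (18 - 22)))² = (28 + 63*(-13 - 4))² = (28 + 63*(-17))² = (28 - 1071)² = (-1043)² = 1087849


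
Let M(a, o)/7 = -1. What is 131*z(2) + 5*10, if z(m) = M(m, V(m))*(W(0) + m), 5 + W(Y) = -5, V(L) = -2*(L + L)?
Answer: 7386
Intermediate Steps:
V(L) = -4*L
M(a, o) = -7 (M(a, o) = 7*(-1) = -7)
W(Y) = -10 (W(Y) = -5 - 5 = -10)
z(m) = 70 - 7*m (z(m) = -7*(-10 + m) = 70 - 7*m)
131*z(2) + 5*10 = 131*(70 - 7*2) + 5*10 = 131*(70 - 14) + 50 = 131*56 + 50 = 7336 + 50 = 7386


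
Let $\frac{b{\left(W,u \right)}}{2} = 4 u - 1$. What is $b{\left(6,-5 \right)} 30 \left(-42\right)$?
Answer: $52920$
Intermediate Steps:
$b{\left(W,u \right)} = -2 + 8 u$ ($b{\left(W,u \right)} = 2 \left(4 u - 1\right) = 2 \left(-1 + 4 u\right) = -2 + 8 u$)
$b{\left(6,-5 \right)} 30 \left(-42\right) = \left(-2 + 8 \left(-5\right)\right) 30 \left(-42\right) = \left(-2 - 40\right) 30 \left(-42\right) = \left(-42\right) 30 \left(-42\right) = \left(-1260\right) \left(-42\right) = 52920$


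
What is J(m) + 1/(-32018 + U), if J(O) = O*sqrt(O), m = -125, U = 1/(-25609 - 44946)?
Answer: -70555/2259029991 - 625*I*sqrt(5) ≈ -3.1232e-5 - 1397.5*I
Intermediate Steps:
U = -1/70555 (U = 1/(-70555) = -1/70555 ≈ -1.4173e-5)
J(O) = O**(3/2)
J(m) + 1/(-32018 + U) = (-125)**(3/2) + 1/(-32018 - 1/70555) = -625*I*sqrt(5) + 1/(-2259029991/70555) = -625*I*sqrt(5) - 70555/2259029991 = -70555/2259029991 - 625*I*sqrt(5)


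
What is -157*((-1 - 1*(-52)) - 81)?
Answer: 4710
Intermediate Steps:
-157*((-1 - 1*(-52)) - 81) = -157*((-1 + 52) - 81) = -157*(51 - 81) = -157*(-30) = 4710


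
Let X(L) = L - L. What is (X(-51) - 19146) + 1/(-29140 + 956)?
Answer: -539610865/28184 ≈ -19146.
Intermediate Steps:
X(L) = 0
(X(-51) - 19146) + 1/(-29140 + 956) = (0 - 19146) + 1/(-29140 + 956) = -19146 + 1/(-28184) = -19146 - 1/28184 = -539610865/28184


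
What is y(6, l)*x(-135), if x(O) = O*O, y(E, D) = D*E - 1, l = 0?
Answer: -18225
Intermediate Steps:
y(E, D) = -1 + D*E
x(O) = O²
y(6, l)*x(-135) = (-1 + 0*6)*(-135)² = (-1 + 0)*18225 = -1*18225 = -18225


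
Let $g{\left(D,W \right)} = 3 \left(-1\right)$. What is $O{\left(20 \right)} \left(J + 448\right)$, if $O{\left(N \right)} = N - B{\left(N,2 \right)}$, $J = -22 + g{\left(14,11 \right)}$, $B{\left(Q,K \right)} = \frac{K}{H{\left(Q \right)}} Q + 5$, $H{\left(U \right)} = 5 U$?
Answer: $\frac{30879}{5} \approx 6175.8$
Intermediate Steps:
$B{\left(Q,K \right)} = 5 + \frac{K}{5}$ ($B{\left(Q,K \right)} = \frac{K}{5 Q} Q + 5 = \frac{K}{5} + 5 = 5 + \frac{K}{5}$)
$g{\left(D,W \right)} = -3$
$J = -25$ ($J = -22 - 3 = -25$)
$O{\left(N \right)} = - \frac{27}{5} + N$ ($O{\left(N \right)} = N - \left(5 + \frac{1}{5} \cdot 2\right) = N - \left(5 + \frac{2}{5}\right) = N - \frac{27}{5} = - \frac{27}{5} + N$)
$O{\left(20 \right)} \left(J + 448\right) = \left(- \frac{27}{5} + 20\right) \left(-25 + 448\right) = \frac{73}{5} \cdot 423 = \frac{30879}{5}$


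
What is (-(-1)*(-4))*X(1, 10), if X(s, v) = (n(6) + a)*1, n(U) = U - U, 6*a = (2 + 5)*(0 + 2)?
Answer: -28/3 ≈ -9.3333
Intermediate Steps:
a = 7/3 (a = ((2 + 5)*(0 + 2))/6 = (7*2)/6 = (⅙)*14 = 7/3 ≈ 2.3333)
n(U) = 0
X(s, v) = 7/3 (X(s, v) = (0 + 7/3)*1 = (7/3)*1 = 7/3)
(-(-1)*(-4))*X(1, 10) = -(-1)*(-4)*(7/3) = -1*4*(7/3) = -4*7/3 = -28/3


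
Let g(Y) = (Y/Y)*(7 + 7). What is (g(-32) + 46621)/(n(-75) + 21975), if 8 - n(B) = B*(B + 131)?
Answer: 46635/26183 ≈ 1.7811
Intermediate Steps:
g(Y) = 14 (g(Y) = 1*14 = 14)
n(B) = 8 - B*(131 + B) (n(B) = 8 - B*(B + 131) = 8 - B*(131 + B))
(g(-32) + 46621)/(n(-75) + 21975) = (14 + 46621)/((8 - 1*(-75)² - 131*(-75)) + 21975) = 46635/((8 - 1*5625 + 9825) + 21975) = 46635/((8 - 5625 + 9825) + 21975) = 46635/(4208 + 21975) = 46635/26183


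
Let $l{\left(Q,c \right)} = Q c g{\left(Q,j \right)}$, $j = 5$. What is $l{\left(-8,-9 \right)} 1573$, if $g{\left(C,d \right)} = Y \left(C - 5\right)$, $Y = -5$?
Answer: $7361640$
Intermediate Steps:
$g{\left(C,d \right)} = 25 - 5 C$ ($g{\left(C,d \right)} = - 5 \left(C - 5\right) = - 5 \left(-5 + C\right) = 25 - 5 C$)
$l{\left(Q,c \right)} = Q c \left(25 - 5 Q\right)$
$l{\left(-8,-9 \right)} 1573 = 5 \left(-8\right) \left(-9\right) \left(5 - -8\right) 1573 = 5 \left(-8\right) \left(-9\right) \left(5 + 8\right) 1573 = 5 \left(-8\right) \left(-9\right) 13 \cdot 1573 = 4680 \cdot 1573 = 7361640$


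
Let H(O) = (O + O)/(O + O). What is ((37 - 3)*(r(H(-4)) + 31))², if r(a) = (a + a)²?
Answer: 1416100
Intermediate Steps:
H(O) = 1 (H(O) = (2*O)/((2*O)) = (2*O)*(1/(2*O)) = 1)
r(a) = 4*a² (r(a) = (2*a)² = 4*a²)
((37 - 3)*(r(H(-4)) + 31))² = ((37 - 3)*(4*1² + 31))² = (34*(4*1 + 31))² = (34*(4 + 31))² = (34*35)² = 1190² = 1416100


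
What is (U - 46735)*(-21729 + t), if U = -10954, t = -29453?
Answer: 2952638398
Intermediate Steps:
(U - 46735)*(-21729 + t) = (-10954 - 46735)*(-21729 - 29453) = -57689*(-51182) = 2952638398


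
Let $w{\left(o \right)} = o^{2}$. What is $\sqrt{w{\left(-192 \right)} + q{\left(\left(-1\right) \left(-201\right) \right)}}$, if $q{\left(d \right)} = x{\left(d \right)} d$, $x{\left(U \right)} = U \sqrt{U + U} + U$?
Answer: $3 \sqrt{8585 + 4489 \sqrt{402}} \approx 941.97$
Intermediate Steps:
$x{\left(U \right)} = U + \sqrt{2} U^{\frac{3}{2}}$ ($x{\left(U \right)} = U \sqrt{2 U} + U = U \sqrt{2} \sqrt{U} + U = \sqrt{2} U^{\frac{3}{2}} + U = U + \sqrt{2} U^{\frac{3}{2}}$)
$q{\left(d \right)} = d \left(d + \sqrt{2} d^{\frac{3}{2}}\right)$ ($q{\left(d \right)} = \left(d + \sqrt{2} d^{\frac{3}{2}}\right) d = d \left(d + \sqrt{2} d^{\frac{3}{2}}\right)$)
$\sqrt{w{\left(-192 \right)} + q{\left(\left(-1\right) \left(-201\right) \right)}} = \sqrt{\left(-192\right)^{2} + \left(-1\right) \left(-201\right) \left(\left(-1\right) \left(-201\right) + \sqrt{2} \left(\left(-1\right) \left(-201\right)\right)^{\frac{3}{2}}\right)} = \sqrt{36864 + 201 \left(201 + \sqrt{2} \cdot 201^{\frac{3}{2}}\right)} = \sqrt{36864 + 201 \left(201 + \sqrt{2} \cdot 201 \sqrt{201}\right)} = \sqrt{36864 + 201 \left(201 + 201 \sqrt{402}\right)} = \sqrt{36864 + \left(40401 + 40401 \sqrt{402}\right)} = \sqrt{77265 + 40401 \sqrt{402}}$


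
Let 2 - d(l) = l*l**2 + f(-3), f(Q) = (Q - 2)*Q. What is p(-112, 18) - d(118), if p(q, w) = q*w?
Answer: 1641029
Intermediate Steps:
f(Q) = Q*(-2 + Q) (f(Q) = (-2 + Q)*Q = Q*(-2 + Q))
d(l) = -13 - l**3 (d(l) = 2 - (l*l**2 - 3*(-2 - 3)) = 2 - (l**3 - 3*(-5)) = 2 - (l**3 + 15) = 2 - (15 + l**3) = 2 + (-15 - l**3) = -13 - l**3)
p(-112, 18) - d(118) = -112*18 - (-13 - 1*118**3) = -2016 - (-13 - 1*1643032) = -2016 - (-13 - 1643032) = -2016 - 1*(-1643045) = -2016 + 1643045 = 1641029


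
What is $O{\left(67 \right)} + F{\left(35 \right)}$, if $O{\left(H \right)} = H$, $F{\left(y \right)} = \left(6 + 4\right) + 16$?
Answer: $93$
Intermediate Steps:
$F{\left(y \right)} = 26$ ($F{\left(y \right)} = 10 + 16 = 26$)
$O{\left(67 \right)} + F{\left(35 \right)} = 67 + 26 = 93$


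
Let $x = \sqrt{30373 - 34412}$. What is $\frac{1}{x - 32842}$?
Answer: $- \frac{32842}{1078601003} - \frac{i \sqrt{4039}}{1078601003} \approx -3.0449 \cdot 10^{-5} - 5.8922 \cdot 10^{-8} i$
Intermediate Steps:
$x = i \sqrt{4039}$ ($x = \sqrt{-4039} = i \sqrt{4039} \approx 63.553 i$)
$\frac{1}{x - 32842} = \frac{1}{i \sqrt{4039} - 32842} = \frac{1}{-32842 + i \sqrt{4039}}$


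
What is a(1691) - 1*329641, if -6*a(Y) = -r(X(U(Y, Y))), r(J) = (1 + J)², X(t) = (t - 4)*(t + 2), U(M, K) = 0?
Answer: -1977797/6 ≈ -3.2963e+5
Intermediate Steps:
X(t) = (-4 + t)*(2 + t)
a(Y) = 49/6 (a(Y) = -(-1)*(1 + (-8 + 0² - 2*0))²/6 = -(-1)*(1 + (-8 + 0 + 0))²/6 = -(-1)*(1 - 8)²/6 = -(-1)*(-7)²/6 = -(-1)*49/6 = -⅙*(-49) = 49/6)
a(1691) - 1*329641 = 49/6 - 1*329641 = 49/6 - 329641 = -1977797/6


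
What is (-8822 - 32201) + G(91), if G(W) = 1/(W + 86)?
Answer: -7261070/177 ≈ -41023.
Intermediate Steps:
G(W) = 1/(86 + W)
(-8822 - 32201) + G(91) = (-8822 - 32201) + 1/(86 + 91) = -41023 + 1/177 = -7261070/177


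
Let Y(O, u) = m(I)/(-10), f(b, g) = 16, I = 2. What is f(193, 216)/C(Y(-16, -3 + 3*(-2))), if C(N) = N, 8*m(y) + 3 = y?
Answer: 1280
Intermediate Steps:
m(y) = -3/8 + y/8
Y(O, u) = 1/80 (Y(O, u) = (-3/8 + (⅛)*2)/(-10) = (-3/8 + ¼)*(-⅒) = -⅛*(-⅒) = 1/80)
f(193, 216)/C(Y(-16, -3 + 3*(-2))) = 16/(1/80) = 16*80 = 1280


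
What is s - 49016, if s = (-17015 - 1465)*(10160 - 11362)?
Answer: 22163944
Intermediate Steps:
s = 22212960 (s = -18480*(-1202) = 22212960)
s - 49016 = 22212960 - 49016 = 22163944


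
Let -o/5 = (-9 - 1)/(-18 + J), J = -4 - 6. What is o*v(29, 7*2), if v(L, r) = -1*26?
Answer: 325/7 ≈ 46.429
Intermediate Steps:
v(L, r) = -26
J = -10
o = -25/14 (o = -5*(-9 - 1)/(-18 - 10) = -(-50)/(-28) = -(-50)*(-1)/28 = -5*5/14 = -25/14 ≈ -1.7857)
o*v(29, 7*2) = -25/14*(-26) = 325/7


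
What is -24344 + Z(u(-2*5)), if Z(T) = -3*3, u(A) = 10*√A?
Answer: -24353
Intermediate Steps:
Z(T) = -9
-24344 + Z(u(-2*5)) = -24344 - 9 = -24353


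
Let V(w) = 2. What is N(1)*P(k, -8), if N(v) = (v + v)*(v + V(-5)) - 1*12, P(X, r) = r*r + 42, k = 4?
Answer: -636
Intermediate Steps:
P(X, r) = 42 + r² (P(X, r) = r² + 42 = 42 + r²)
N(v) = -12 + 2*v*(2 + v) (N(v) = (v + v)*(v + 2) - 1*12 = (2*v)*(2 + v) - 12 = 2*v*(2 + v) - 12 = -12 + 2*v*(2 + v))
N(1)*P(k, -8) = (-12 + 2*1² + 4*1)*(42 + (-8)²) = (-12 + 2*1 + 4)*(42 + 64) = (-12 + 2 + 4)*106 = -6*106 = -636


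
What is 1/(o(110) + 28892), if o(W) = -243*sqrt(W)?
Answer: 14446/414126137 + 243*sqrt(110)/828252274 ≈ 3.7960e-5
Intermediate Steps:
1/(o(110) + 28892) = 1/(-243*sqrt(110) + 28892) = 1/(28892 - 243*sqrt(110))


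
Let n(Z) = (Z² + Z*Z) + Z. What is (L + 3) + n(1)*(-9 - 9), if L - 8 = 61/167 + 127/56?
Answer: -377511/9352 ≈ -40.367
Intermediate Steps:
n(Z) = Z + 2*Z² (n(Z) = (Z² + Z²) + Z = 2*Z² + Z = Z + 2*Z²)
L = 99441/9352 (L = 8 + (61/167 + 127/56) = 8 + 24625/9352 = 99441/9352 ≈ 10.633)
(L + 3) + n(1)*(-9 - 9) = (99441/9352 + 3) + (1*(1 + 2*1))*(-9 - 9) = 127497/9352 + (1*(1 + 2))*(-18) = 127497/9352 + (1*3)*(-18) = 127497/9352 + 3*(-18) = 127497/9352 - 54 = -377511/9352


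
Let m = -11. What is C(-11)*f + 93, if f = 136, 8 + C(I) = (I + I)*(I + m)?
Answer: 64829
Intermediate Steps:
C(I) = -8 + 2*I*(-11 + I) (C(I) = -8 + (I + I)*(I - 11) = -8 + (2*I)*(-11 + I) = -8 + 2*I*(-11 + I))
C(-11)*f + 93 = (-8 - 22*(-11) + 2*(-11)²)*136 + 93 = (-8 + 242 + 2*121)*136 + 93 = (-8 + 242 + 242)*136 + 93 = 476*136 + 93 = 64736 + 93 = 64829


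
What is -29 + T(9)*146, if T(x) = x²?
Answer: 11797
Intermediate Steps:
-29 + T(9)*146 = -29 + 9²*146 = -29 + 81*146 = -29 + 11826 = 11797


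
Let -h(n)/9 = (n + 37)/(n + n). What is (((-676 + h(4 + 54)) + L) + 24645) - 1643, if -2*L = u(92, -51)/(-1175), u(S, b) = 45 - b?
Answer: 3042034743/136300 ≈ 22319.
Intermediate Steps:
h(n) = -9*(37 + n)/(2*n) (h(n) = -9*(n + 37)/(n + n) = -9*(37 + n)/(2*n))
L = 48/1175 (L = -(45 - 1*(-51))/(2*(-1175)) = -(45 + 51)*(-1)/(2*1175) = -48*(-1)/1175 = -½*(-96/1175) = 48/1175 ≈ 0.040851)
(((-676 + h(4 + 54)) + L) + 24645) - 1643 = (((-676 + 9*(-37 - (4 + 54))/(2*(4 + 54))) + 48/1175) + 24645) - 1643 = (((-676 + (9/2)*(-37 - 1*58)/58) + 48/1175) + 24645) - 1643 = (((-676 + (9/2)*(1/58)*(-37 - 58)) + 48/1175) + 24645) - 1643 = (((-676 + (9/2)*(1/58)*(-95)) + 48/1175) + 24645) - 1643 = (((-676 - 855/116) + 48/1175) + 24645) - 1643 = ((-79271/116 + 48/1175) + 24645) - 1643 = (-93137857/136300 + 24645) - 1643 = 3265975643/136300 - 1643 = 3042034743/136300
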